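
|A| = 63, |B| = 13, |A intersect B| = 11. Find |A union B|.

|A union B| = |A| + |B| - |A intersect B| = 63 + 13 - 11.

Final answer: 65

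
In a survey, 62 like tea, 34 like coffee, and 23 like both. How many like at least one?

|A union B| = |A| + |B| - |A intersect B| = 62 + 34 - 23.

Final answer: 73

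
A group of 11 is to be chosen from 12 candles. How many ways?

C(12,11) = 12!/(11! x 1!).

Final answer: \binom{12}{11} = 12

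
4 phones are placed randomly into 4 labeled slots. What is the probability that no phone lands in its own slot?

D(n) = (n-1)(D(n-1) + D(n-2)), D(0)=1, D(1)=0.
Building up: D(2)=1, D(3)=2, D(4)=9.
Total arrangements: 4! = 24.
Probability = D(4)/4! = 3/8.

Final answer: D(4)/4! = 9/24 = 0.375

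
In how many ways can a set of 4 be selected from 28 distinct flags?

C(28,4) = 28!/(4! x 24!).

Final answer: \binom{28}{4} = 20475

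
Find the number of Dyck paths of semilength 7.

Total monotonic paths to (7,7): C(14,7) = 3432.
A path is bad iff it touches y = x + 1; reflecting its initial segment maps bad paths bijectively onto all paths to (6,8), of which there are C(14,8) = 3003.
Valid Dyck paths: 3432 - 3003.
(Check: C(14,7) - C(14,8) = C(14,7)/8, the Catalan number C_{7}.)

Final answer: C_{7} = 429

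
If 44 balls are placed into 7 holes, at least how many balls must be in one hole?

By the pigeonhole principle: ceiling(44/7).

Final answer: 7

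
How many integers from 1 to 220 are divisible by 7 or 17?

Multiples of 7: 31. Multiples of 17: 12. Of both (lcm=119): 1.
By inclusion-exclusion: 31 + 12 - 1.

Final answer: 42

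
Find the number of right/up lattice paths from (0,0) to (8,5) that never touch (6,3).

Total paths to (8,5): C(13,5) = 1287.
Paths through (6,3): C(9,3) x C(4,2) = 504.
Avoiding (6,3): 1287 - 504.

Final answer: 783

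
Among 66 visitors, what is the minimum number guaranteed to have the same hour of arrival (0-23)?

There are 24 possible values for hour of arrival (0-23). With 66 visitors and 24 categories, by pigeonhole: ceiling(66/24).

Final answer: 3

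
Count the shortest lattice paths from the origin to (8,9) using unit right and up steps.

Each path has 8 right steps and 9 up steps in some order (17 steps total).
Choose which 9 of the 17 steps are up: C(17,9).

Final answer: C(17,9) = 24310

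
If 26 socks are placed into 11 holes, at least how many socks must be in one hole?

By the pigeonhole principle: ceiling(26/11).

Final answer: 3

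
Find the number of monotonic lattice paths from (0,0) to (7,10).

Each path has 7 right steps and 10 up steps in some order (17 steps total).
Choose which 10 of the 17 steps are up: C(17,10).

Final answer: C(17,10) = 19448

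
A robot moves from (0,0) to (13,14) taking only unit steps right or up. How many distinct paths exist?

Each path has 13 right steps and 14 up steps in some order (27 steps total).
Choose which 14 of the 27 steps are up: C(27,14).

Final answer: C(27,14) = 20058300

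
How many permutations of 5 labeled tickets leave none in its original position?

D(n) = (n-1)(D(n-1) + D(n-2)), D(0)=1, D(1)=0.
D(2) = 1 x (0 + 1) = 1
D(3) = 2 x (1 + 0) = 2
D(4) = 3 x (2 + 1) = 9
D(5) = 4 x (D(4) + D(3)) = 4 x (9 + 2)

Final answer: D(5) = 44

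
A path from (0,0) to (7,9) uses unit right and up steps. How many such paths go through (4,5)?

Paths (0,0)->(4,5): C(9,5) = 126.
Paths (4,5)->(7,9): C(7,4) = 35.
By multiplication principle: 126 x 35.

Final answer: 4410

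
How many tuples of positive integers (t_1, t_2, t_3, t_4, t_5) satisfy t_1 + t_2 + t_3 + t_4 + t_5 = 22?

Substitute t'_i = t_i - 1 (so t'_i >= 0). Then sum t'_i = 22 - 5 = 17.
Stars and bars: C(17+5-1, 5-1) = C(21,4).

Final answer: C(21,4) = 5985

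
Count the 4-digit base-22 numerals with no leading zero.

These are the integers in [22^3, 22^4), so the count is 22^4 - 22^3 = 21 x 22^3.

Final answer: 223608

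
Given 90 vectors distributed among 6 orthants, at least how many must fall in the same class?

By pigeonhole with 90 objects and 6 categories: ceiling(90/6).

Final answer: 15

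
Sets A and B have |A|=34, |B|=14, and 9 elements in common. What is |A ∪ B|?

|A union B| = |A| + |B| - |A intersect B| = 34 + 14 - 9.

Final answer: 39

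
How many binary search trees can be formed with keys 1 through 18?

The structures are counted by the Catalan number C_n. Here n = 18.
C_n = C(2n,n) - C(2n,n+1), so C_{18} = C(36,18) - C(36,19) = 9075135300 - 8597496600.

Final answer: C_{18} = 477638700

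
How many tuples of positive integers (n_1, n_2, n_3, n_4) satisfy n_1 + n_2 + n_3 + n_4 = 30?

Substitute n'_i = n_i - 1 (so n'_i >= 0). Then sum n'_i = 30 - 4 = 26.
Stars and bars: C(26+4-1, 4-1) = C(29,3).

Final answer: C(29,3) = 3654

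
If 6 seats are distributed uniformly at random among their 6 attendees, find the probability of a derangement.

D(n) = (n-1)(D(n-1) + D(n-2)), D(0)=1, D(1)=0.
Building up: D(2)=1, D(3)=2, D(4)=9, D(5)=44, D(6)=265.
Total arrangements: 6! = 720.
Probability = D(6)/6! = 53/144.

Final answer: D(6)/6! = 265/720 = 0.368056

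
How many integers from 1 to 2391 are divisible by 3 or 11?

Multiples of 3: 797. Multiples of 11: 217. Of both (lcm=33): 72.
By inclusion-exclusion: 797 + 217 - 72.

Final answer: 942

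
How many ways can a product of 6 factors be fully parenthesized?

This is a standard Catalan-number count: the answer is C_n. Here n = 6 - 1 = 5.
C_n = C(2n,n)/(n+1), so C_{5} = C(10,5)/6 = 252/6.

Final answer: C_{5} = 42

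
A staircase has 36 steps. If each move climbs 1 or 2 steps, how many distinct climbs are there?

Condition on the final move: it is a 1-step (f(n-1) ways to get there) or a 2-step (f(n-2) ways), so f(n) = f(n-1) + f(n-2), with f(1)=1, f(2)=2.
Iterating the recurrence: f(1)=1, f(2)=2, f(3)=3, f(4)=5, f(5)=8, f(6)=13, f(7)=21, f(8)=34, f(9)=55, f(10)=89, f(11)=144, f(12)=233, f(13)=377, f(14)=610, f(15)=987, f(16)=1597, f(17)=2584, f(18)=4181, f(19)=6765, f(20)=10946, f(21)=17711, f(22)=28657, f(23)=46368, f(24)=75025, f(25)=121393, f(26)=196418, f(27)=317811, f(28)=514229, f(29)=832040, f(30)=1346269, f(31)=2178309, f(32)=3524578, f(33)=5702887, f(34)=9227465, f(35)=14930352, f(36)=24157817.

Final answer: 24157817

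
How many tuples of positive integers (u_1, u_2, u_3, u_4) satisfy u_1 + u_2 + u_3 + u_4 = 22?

Substitute u'_i = u_i - 1 (so u'_i >= 0). Then sum u'_i = 22 - 4 = 18.
Stars and bars: C(18+4-1, 4-1) = C(21,3).

Final answer: C(21,3) = 1330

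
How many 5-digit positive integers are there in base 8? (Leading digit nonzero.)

Leading digit: 7 options (nonzero). Other 4 digit(s): 8 options each.
Total: 7 x 8^4.

Final answer: 28672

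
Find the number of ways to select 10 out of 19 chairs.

C(19,10) = 19!/(10! x 9!).

Final answer: \binom{19}{10} = 92378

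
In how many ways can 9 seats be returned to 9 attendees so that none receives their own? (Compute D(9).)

Use the recurrence D(n) = (n-1)(D(n-1) + D(n-2)) with D(0)=1, D(1)=0.
D(2) = 1 x (0 + 1) = 1
D(3) = 2 x (1 + 0) = 2
D(4) = 3 x (2 + 1) = 9
D(5) = 4 x (9 + 2) = 44
D(6) = 5 x (44 + 9) = 265
D(7) = 6 x (265 + 44) = 1854
D(8) = 7 x (1854 + 265) = 14833
D(9) = 8 x (D(8) + D(7)) = 8 x (14833 + 1854)

Final answer: D(9) = 133496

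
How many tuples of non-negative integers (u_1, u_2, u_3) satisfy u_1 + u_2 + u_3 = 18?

Stars and bars with 18 stars and 2 bars:
C(18+3-1, 3-1) = C(20,2).

Final answer: C(20,2) = 190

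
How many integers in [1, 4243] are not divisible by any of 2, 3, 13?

|div by 2|=2121, |div by 3|=1414, |div by 13|=326.
|div by 2&3|=707, |div by 2&13|=163, |div by 3&13|=108, |div by all|=54.
By inclusion-exclusion, divisible by at least one: 2121+1414+326-707-163-108+54 = 2937.
Not divisible by any: 4243 - 2937.

Final answer: 1306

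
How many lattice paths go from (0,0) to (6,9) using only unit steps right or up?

Each path has 6 right steps and 9 up steps in some order (15 steps total).
Choose which 9 of the 15 steps are up: C(15,9).

Final answer: C(15,9) = 5005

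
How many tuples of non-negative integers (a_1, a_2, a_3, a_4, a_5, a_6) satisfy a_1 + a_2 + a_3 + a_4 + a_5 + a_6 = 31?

Stars and bars with 31 stars and 5 bars:
C(31+6-1, 6-1) = C(36,5).

Final answer: C(36,5) = 376992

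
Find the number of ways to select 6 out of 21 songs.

C(21,6) = 21!/(6! x (21-6)!).

Final answer: C(21,6) = 54264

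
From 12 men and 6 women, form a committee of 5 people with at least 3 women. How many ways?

Sum over valid woman counts:
C(6,3)C(12,2) = 1320
C(6,4)C(12,1) = 180
C(6,5)C(12,0) = 6
Total: 1320 + 180 + 6.

Final answer: 1506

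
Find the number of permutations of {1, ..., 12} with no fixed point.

Derangements satisfy D(n) = (n-1)(D(n-1) + D(n-2)), starting from D(0)=1, D(1)=0.
Building up: D(2)=1, D(3)=2, D(4)=9, D(5)=44, D(6)=265, D(7)=1854, D(8)=14833, D(9)=133496, D(10)=1334961, D(11)=14684570.
D(12) = 11 x (D(11) + D(10)) = 11 x (14684570 + 1334961).

Final answer: D(12) = 176214841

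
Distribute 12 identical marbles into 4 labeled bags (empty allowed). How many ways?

Stars and bars: C(n+k-1, k-1) = C(15,3).

Final answer: C(15,3) = 455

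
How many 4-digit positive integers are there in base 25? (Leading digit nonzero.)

Leading digit: 24 options (nonzero). Other 3 digit(s): 25 options each.
Total: 24 x 25^3.

Final answer: 375000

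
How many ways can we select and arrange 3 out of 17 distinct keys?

P(17,3) = 17!/(17-3)! = 17!/14!.

Final answer: P(17,3) = 4080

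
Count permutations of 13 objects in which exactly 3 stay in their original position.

Choose which 3 elements are fixed: C(13,3) = 286.
Derange the remaining 10 using D(j) = (j-1)(D(j-1) + D(j-2)), D(0)=1, D(1)=0: D(2)=1, D(3)=2, D(4)=9, D(5)=44, D(6)=265, D(7)=1854, D(8)=14833, D(9)=133496, D(10)=1334961.
Total: 286 x 1334961.

Final answer: C(13,3) D(10) = 381798846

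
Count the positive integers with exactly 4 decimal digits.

The leading digit cannot be 0 (9 options); the other 3 digits can be anything (10 options each).
Total: 9 x 10^3.

Final answer: 9000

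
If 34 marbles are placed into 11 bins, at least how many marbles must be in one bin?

By the pigeonhole principle: ceiling(34/11).

Final answer: 4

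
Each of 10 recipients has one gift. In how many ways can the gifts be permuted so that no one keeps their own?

Use the recurrence D(n) = (n-1)(D(n-1) + D(n-2)) with D(0)=1, D(1)=0.
D(2) = 1 x (0 + 1) = 1
D(3) = 2 x (1 + 0) = 2
D(4) = 3 x (2 + 1) = 9
D(5) = 4 x (9 + 2) = 44
D(6) = 5 x (44 + 9) = 265
D(7) = 6 x (265 + 44) = 1854
D(8) = 7 x (1854 + 265) = 14833
D(9) = 8 x (14833 + 1854) = 133496
D(10) = 9 x (D(9) + D(8)) = 9 x (133496 + 14833)

Final answer: D(10) = 1334961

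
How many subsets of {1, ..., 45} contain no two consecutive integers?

Condition on whether n belongs to the subset: if not, any valid subset of {1, ..., n-1} works (a(n-1)); if so, n-1 is excluded and the rest is a valid subset of {1, ..., n-2} (a(n-2)). Hence a(n) = a(n-1) + a(n-2), a(1)=2, a(2)=3.
Building up term by term: a(1)=2, a(2)=3, a(3)=5, a(4)=8, a(5)=13, a(6)=21, a(7)=34, a(8)=55, a(9)=89, a(10)=144, a(11)=233, a(12)=377, a(13)=610, a(14)=987, a(15)=1597, a(16)=2584, a(17)=4181, a(18)=6765, a(19)=10946, a(20)=17711, a(21)=28657, a(22)=46368, a(23)=75025, a(24)=121393, a(25)=196418, a(26)=317811, a(27)=514229, a(28)=832040, a(29)=1346269, a(30)=2178309, a(31)=3524578, a(32)=5702887, a(33)=9227465, a(34)=14930352, a(35)=24157817, a(36)=39088169, a(37)=63245986, a(38)=102334155, a(39)=165580141, a(40)=267914296, a(41)=433494437, a(42)=701408733, a(43)=1134903170, a(44)=1836311903, a(45)=2971215073.

Final answer: 2971215073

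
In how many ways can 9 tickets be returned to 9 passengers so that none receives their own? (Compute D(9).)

Derangements satisfy D(n) = (n-1)(D(n-1) + D(n-2)), starting from D(0)=1, D(1)=0.
D(2) = 1 x (0 + 1) = 1
D(3) = 2 x (1 + 0) = 2
D(4) = 3 x (2 + 1) = 9
D(5) = 4 x (9 + 2) = 44
D(6) = 5 x (44 + 9) = 265
D(7) = 6 x (265 + 44) = 1854
D(8) = 7 x (1854 + 265) = 14833
D(9) = 8 x (D(8) + D(7)) = 8 x (14833 + 1854)

Final answer: D(9) = 133496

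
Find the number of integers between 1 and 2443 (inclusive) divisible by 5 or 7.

Multiples of 5: 488. Multiples of 7: 349. Of both (lcm=35): 69.
By inclusion-exclusion: 488 + 349 - 69.

Final answer: 768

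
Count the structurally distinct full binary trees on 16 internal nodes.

The structures are counted by the Catalan number C_n. Here n = 16.
C_n = C(2n,n)/(n+1), so C_{16} = C(32,16)/17 = 601080390/17.

Final answer: C_{16} = 35357670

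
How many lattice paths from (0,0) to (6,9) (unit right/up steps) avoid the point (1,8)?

Total paths to (6,9): C(15,9) = 5005.
Paths through (1,8): C(9,8) x C(6,1) = 54.
Avoiding (1,8): 5005 - 54.

Final answer: 4951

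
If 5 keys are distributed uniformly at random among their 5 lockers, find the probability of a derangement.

D(n) = (n-1)(D(n-1) + D(n-2)), D(0)=1, D(1)=0.
Building up: D(2)=1, D(3)=2, D(4)=9, D(5)=44.
Total arrangements: 5! = 120.
Probability = D(5)/5! = 11/30.

Final answer: D(5)/5! = 44/120 = 0.366667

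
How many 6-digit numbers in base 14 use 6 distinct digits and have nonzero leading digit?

First digit: 13 (nonzero). Second: 13 (not first). Third: 12, etc.
Total: 13 x 13 x 12 x 11 x 10 x 9.

Final answer: 2007720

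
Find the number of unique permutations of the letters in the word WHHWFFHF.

Letters (F:3, H:3, W:2). Total letters: 8.
Permutations = 8!/(3! x 3! x 2!).

Final answer: 560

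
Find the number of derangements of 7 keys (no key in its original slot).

Use the recurrence D(n) = (n-1)(D(n-1) + D(n-2)) with D(0)=1, D(1)=0.
D(2) = 1 x (0 + 1) = 1
D(3) = 2 x (1 + 0) = 2
D(4) = 3 x (2 + 1) = 9
D(5) = 4 x (9 + 2) = 44
D(6) = 5 x (44 + 9) = 265
D(7) = 6 x (D(6) + D(5)) = 6 x (265 + 44)

Final answer: D(7) = 1854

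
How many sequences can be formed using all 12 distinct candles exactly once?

The number of ways to arrange 12 distinct objects is 12!.

Final answer: 12! = 479001600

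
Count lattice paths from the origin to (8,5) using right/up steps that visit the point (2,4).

Paths (0,0)->(2,4): C(6,4) = 15.
Paths (2,4)->(8,5): C(7,1) = 7.
By multiplication principle: 15 x 7.

Final answer: 105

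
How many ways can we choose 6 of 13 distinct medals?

C(13,6) = 13!/(6! x (13-6)!).

Final answer: C(13,6) = 1716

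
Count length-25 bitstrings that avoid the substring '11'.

Let a(n) count valid strings. If the last bit is 0 the prefix is any valid string of length n-1; if it is 1 the string must end in 01 with a valid prefix of length n-2. So a(n) = a(n-1) + a(n-2), a(1)=2, a(2)=3.
Building up term by term: a(1)=2, a(2)=3, a(3)=5, a(4)=8, a(5)=13, a(6)=21, a(7)=34, a(8)=55, a(9)=89, a(10)=144, a(11)=233, a(12)=377, a(13)=610, a(14)=987, a(15)=1597, a(16)=2584, a(17)=4181, a(18)=6765, a(19)=10946, a(20)=17711, a(21)=28657, a(22)=46368, a(23)=75025, a(24)=121393, a(25)=196418.

Final answer: 196418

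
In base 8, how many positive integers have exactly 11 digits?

Leading digit: 7 options (nonzero). Other 10 digit(s): 8 options each.
Total: 7 x 8^10.

Final answer: 7516192768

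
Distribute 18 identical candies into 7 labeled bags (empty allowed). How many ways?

Stars and bars: C(n+k-1, k-1) = C(24,6).

Final answer: C(24,6) = 134596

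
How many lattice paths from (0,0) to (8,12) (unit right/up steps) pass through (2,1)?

Paths (0,0)->(2,1): C(3,1) = 3.
Paths (2,1)->(8,12): C(17,11) = 12376.
By multiplication principle: 3 x 12376.

Final answer: 37128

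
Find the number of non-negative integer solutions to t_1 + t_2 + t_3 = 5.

Stars and bars with 5 stars and 2 bars:
C(5+3-1, 3-1) = C(7,2).

Final answer: C(7,2) = 21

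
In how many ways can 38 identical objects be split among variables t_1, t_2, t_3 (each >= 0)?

Stars and bars with 38 stars and 2 bars:
C(38+3-1, 3-1) = C(40,2).

Final answer: C(40,2) = 780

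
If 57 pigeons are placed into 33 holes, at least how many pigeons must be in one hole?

By the pigeonhole principle: ceiling(57/33).

Final answer: 2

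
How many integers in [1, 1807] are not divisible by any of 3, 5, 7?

|div by 3|=602, |div by 5|=361, |div by 7|=258.
|div by 3&5|=120, |div by 3&7|=86, |div by 5&7|=51, |div by all|=17.
By inclusion-exclusion, divisible by at least one: 602+361+258-120-86-51+17 = 981.
Not divisible by any: 1807 - 981.

Final answer: 826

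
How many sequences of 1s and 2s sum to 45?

Let f(n) count the ways. The last step is size 1 or 2, so f(n) = f(n-1) + f(n-2) with f(1)=1, f(2)=2.
Building up term by term: f(1)=1, f(2)=2, f(3)=3, f(4)=5, f(5)=8, f(6)=13, f(7)=21, f(8)=34, f(9)=55, f(10)=89, f(11)=144, f(12)=233, f(13)=377, f(14)=610, f(15)=987, f(16)=1597, f(17)=2584, f(18)=4181, f(19)=6765, f(20)=10946, f(21)=17711, f(22)=28657, f(23)=46368, f(24)=75025, f(25)=121393, f(26)=196418, f(27)=317811, f(28)=514229, f(29)=832040, f(30)=1346269, f(31)=2178309, f(32)=3524578, f(33)=5702887, f(34)=9227465, f(35)=14930352, f(36)=24157817, f(37)=39088169, f(38)=63245986, f(39)=102334155, f(40)=165580141, f(41)=267914296, f(42)=433494437, f(43)=701408733, f(44)=1134903170, f(45)=1836311903.

Final answer: 1836311903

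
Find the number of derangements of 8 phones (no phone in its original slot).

Derangements satisfy D(n) = (n-1)(D(n-1) + D(n-2)), starting from D(0)=1, D(1)=0.
D(2) = 1 x (0 + 1) = 1
D(3) = 2 x (1 + 0) = 2
D(4) = 3 x (2 + 1) = 9
D(5) = 4 x (9 + 2) = 44
D(6) = 5 x (44 + 9) = 265
D(7) = 6 x (265 + 44) = 1854
D(8) = 7 x (D(7) + D(6)) = 7 x (1854 + 265)

Final answer: D(8) = 14833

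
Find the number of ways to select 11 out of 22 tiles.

C(22,11) = 22!/(11! x 11!).

Final answer: \binom{22}{11} = 705432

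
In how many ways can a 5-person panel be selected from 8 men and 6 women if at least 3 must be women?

Sum over valid woman counts:
C(6,3)C(8,2) = 560
C(6,4)C(8,1) = 120
C(6,5)C(8,0) = 6
Total: 560 + 120 + 6.

Final answer: 686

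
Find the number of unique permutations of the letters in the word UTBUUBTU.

Letters (B:2, T:2, U:4). Total letters: 8.
Permutations = 8!/(4! x 2! x 2!).

Final answer: 420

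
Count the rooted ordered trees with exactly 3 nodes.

The structures are counted by the Catalan number C_n. Here n = 3 - 1 = 2.
C_n = (2n)!/(n!(n+1)!), so C_{2} = 4!/(2! x 3!) = C(4,2)/3 = 6/3.

Final answer: C_{2} = 2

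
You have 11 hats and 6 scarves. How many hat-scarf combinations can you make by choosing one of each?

By the multiplication principle: 11 x 6.

Final answer: 66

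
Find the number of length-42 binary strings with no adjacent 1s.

A valid string ends in 0 (append to any length-(n-1) valid string) or in 01 (append to any length-(n-2) valid string), so a(n) = a(n-1) + a(n-2) with a(1)=2, a(2)=3.
Iterating the recurrence: a(1)=2, a(2)=3, a(3)=5, a(4)=8, a(5)=13, a(6)=21, a(7)=34, a(8)=55, a(9)=89, a(10)=144, a(11)=233, a(12)=377, a(13)=610, a(14)=987, a(15)=1597, a(16)=2584, a(17)=4181, a(18)=6765, a(19)=10946, a(20)=17711, a(21)=28657, a(22)=46368, a(23)=75025, a(24)=121393, a(25)=196418, a(26)=317811, a(27)=514229, a(28)=832040, a(29)=1346269, a(30)=2178309, a(31)=3524578, a(32)=5702887, a(33)=9227465, a(34)=14930352, a(35)=24157817, a(36)=39088169, a(37)=63245986, a(38)=102334155, a(39)=165580141, a(40)=267914296, a(41)=433494437, a(42)=701408733.

Final answer: 701408733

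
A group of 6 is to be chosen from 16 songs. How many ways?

C(16,6) = 16!/(6! x (16-6)!).

Final answer: C(16,6) = 8008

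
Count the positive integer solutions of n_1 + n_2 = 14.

Substitute n'_i = n_i - 1 (so n'_i >= 0). Then sum n'_i = 14 - 2 = 12.
Stars and bars: C(12+2-1, 2-1) = C(13,1).

Final answer: C(13,1) = 13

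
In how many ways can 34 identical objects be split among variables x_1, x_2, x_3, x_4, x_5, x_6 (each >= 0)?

Stars and bars with 34 stars and 5 bars:
C(34+6-1, 6-1) = C(39,5).

Final answer: C(39,5) = 575757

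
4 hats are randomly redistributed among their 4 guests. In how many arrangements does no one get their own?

Use the recurrence D(n) = (n-1)(D(n-1) + D(n-2)) with D(0)=1, D(1)=0.
D(2) = 1 x (0 + 1) = 1
D(3) = 2 x (1 + 0) = 2
D(4) = 3 x (D(3) + D(2)) = 3 x (2 + 1)

Final answer: D(4) = 9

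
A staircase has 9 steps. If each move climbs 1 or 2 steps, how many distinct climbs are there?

Condition on the final move: it is a 1-step (f(n-1) ways to get there) or a 2-step (f(n-2) ways), so f(n) = f(n-1) + f(n-2), with f(1)=1, f(2)=2.
Computing successive values: f(1)=1, f(2)=2, f(3)=3, f(4)=5, f(5)=8, f(6)=13, f(7)=21, f(8)=34, f(9)=55.

Final answer: 55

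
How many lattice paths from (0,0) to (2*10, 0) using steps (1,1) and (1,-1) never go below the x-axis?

Total monotonic paths to (10,10): C(20,10) = 184756.
Reflecting each bad path at its first crossing gives a bijection with paths to (9,11): C(20,11) = 167960.
Valid Dyck paths: 184756 - 167960.
(This is the Catalan number C_{10}.)

Final answer: C_{10} = 16796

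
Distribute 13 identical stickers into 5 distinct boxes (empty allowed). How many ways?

Stars and bars: C(n+k-1, k-1) = C(17,4).

Final answer: C(17,4) = 2380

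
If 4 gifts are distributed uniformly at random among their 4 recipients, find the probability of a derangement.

Derangements satisfy D(n) = (n-1)(D(n-1) + D(n-2)), starting from D(0)=1, D(1)=0.
Building up: D(2)=1, D(3)=2, D(4)=9.
Total arrangements: 4! = 24.
Probability = D(4)/4! = 3/8.

Final answer: D(4)/4! = 9/24 = 0.375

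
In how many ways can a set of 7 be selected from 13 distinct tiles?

C(13,7) = 13!/(7! x (13-7)!).

Final answer: C(13,7) = 1716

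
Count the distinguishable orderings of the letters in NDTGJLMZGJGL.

Letters (D:1, G:3, J:2, L:2, M:1, N:1, T:1, Z:1). Total letters: 12.
Permutations = 12!/(3! x 2! x 2!).

Final answer: 19958400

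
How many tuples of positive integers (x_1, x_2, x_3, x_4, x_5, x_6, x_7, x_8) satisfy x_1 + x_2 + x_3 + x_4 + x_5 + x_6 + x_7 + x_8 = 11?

Substitute x'_i = x_i - 1 (so x'_i >= 0). Then sum x'_i = 11 - 8 = 3.
Stars and bars: C(3+8-1, 8-1) = C(10,7).

Final answer: C(10,7) = 120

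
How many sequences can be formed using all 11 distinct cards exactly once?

The number of ways to arrange 11 distinct objects is 11!.

Final answer: 11! = 39916800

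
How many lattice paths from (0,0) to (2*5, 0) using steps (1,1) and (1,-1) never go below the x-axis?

Total monotonic paths to (5,5): C(10,5) = 252.
Paths that cross above y=x (reflection bijection): C(10,6) = 210.
Valid Dyck paths: 252 - 210.
(These counts are the Catalan numbers.)

Final answer: C_{5} = 42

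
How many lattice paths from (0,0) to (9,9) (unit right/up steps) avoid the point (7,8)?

Total paths to (9,9): C(18,9) = 48620.
Paths through (7,8): C(15,8) x C(3,1) = 19305.
Avoiding (7,8): 48620 - 19305.

Final answer: 29315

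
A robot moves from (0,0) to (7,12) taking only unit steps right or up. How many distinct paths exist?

Each path has 7 right steps and 12 up steps in some order (19 steps total).
Choose which 12 of the 19 steps are up: C(19,12).

Final answer: C(19,12) = 50388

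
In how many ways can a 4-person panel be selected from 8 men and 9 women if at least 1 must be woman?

Sum over valid woman counts:
C(9,1)C(8,3) = 504
C(9,2)C(8,2) = 1008
C(9,3)C(8,1) = 672
C(9,4)C(8,0) = 126
Total: 504 + 1008 + 672 + 126.

Final answer: 2310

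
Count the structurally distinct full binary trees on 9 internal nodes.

The structures are counted by the Catalan number C_n. Here n = 9.
C_n = C(2n,n)/(n+1), so C_{9} = C(18,9)/10 = 48620/10.

Final answer: C_{9} = 4862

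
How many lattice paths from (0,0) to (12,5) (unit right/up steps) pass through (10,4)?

Paths (0,0)->(10,4): C(14,4) = 1001.
Paths (10,4)->(12,5): C(3,1) = 3.
By multiplication principle: 1001 x 3.

Final answer: 3003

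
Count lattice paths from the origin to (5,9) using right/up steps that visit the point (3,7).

Paths (0,0)->(3,7): C(10,7) = 120.
Paths (3,7)->(5,9): C(4,2) = 6.
By multiplication principle: 120 x 6.

Final answer: 720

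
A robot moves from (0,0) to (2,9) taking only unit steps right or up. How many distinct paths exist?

Each path has 2 right steps and 9 up steps in some order (11 steps total).
Choose which 9 of the 11 steps are up: C(11,9).

Final answer: C(11,9) = 55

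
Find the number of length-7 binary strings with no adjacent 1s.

Let a(n) count valid strings. If the last bit is 0 the prefix is any valid string of length n-1; if it is 1 the string must end in 01 with a valid prefix of length n-2. So a(n) = a(n-1) + a(n-2), a(1)=2, a(2)=3.
Iterating the recurrence: a(1)=2, a(2)=3, a(3)=5, a(4)=8, a(5)=13, a(6)=21, a(7)=34.

Final answer: 34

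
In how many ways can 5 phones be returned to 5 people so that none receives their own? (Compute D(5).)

D(n) = (n-1)(D(n-1) + D(n-2)), D(0)=1, D(1)=0.
D(2) = 1 x (0 + 1) = 1
D(3) = 2 x (1 + 0) = 2
D(4) = 3 x (2 + 1) = 9
D(5) = 4 x (D(4) + D(3)) = 4 x (9 + 2)

Final answer: D(5) = 44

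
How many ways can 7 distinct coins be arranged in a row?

The number of ways to arrange 7 distinct objects is 7!.

Final answer: 7! = 5040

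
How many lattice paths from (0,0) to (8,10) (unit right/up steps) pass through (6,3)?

Paths (0,0)->(6,3): C(9,3) = 84.
Paths (6,3)->(8,10): C(9,7) = 36.
By multiplication principle: 84 x 36.

Final answer: 3024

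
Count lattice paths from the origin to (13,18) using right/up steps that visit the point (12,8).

Paths (0,0)->(12,8): C(20,8) = 125970.
Paths (12,8)->(13,18): C(11,10) = 11.
By multiplication principle: 125970 x 11.

Final answer: 1385670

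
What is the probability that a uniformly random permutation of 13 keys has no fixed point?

Derangements satisfy D(n) = (n-1)(D(n-1) + D(n-2)), starting from D(0)=1, D(1)=0.
Building up: D(2)=1, D(3)=2, D(4)=9, D(5)=44, D(6)=265, D(7)=1854, D(8)=14833, D(9)=133496, D(10)=1334961, D(11)=14684570, D(12)=176214841, D(13)=2290792932.
Total arrangements: 13! = 6227020800.
Probability = D(13)/13! = 63633137/172972800.

Final answer: D(13)/13! = 2290792932/6227020800 = 0.367879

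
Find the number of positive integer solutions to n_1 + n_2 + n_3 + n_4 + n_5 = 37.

Substitute n'_i = n_i - 1 (so n'_i >= 0). Then sum n'_i = 37 - 5 = 32.
Stars and bars: C(32+5-1, 5-1) = C(36,4).

Final answer: C(36,4) = 58905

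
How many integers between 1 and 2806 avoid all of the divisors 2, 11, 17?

|div by 2|=1403, |div by 11|=255, |div by 17|=165.
|div by 2&11|=127, |div by 2&17|=82, |div by 11&17|=15, |div by all|=7.
By inclusion-exclusion, divisible by at least one: 1403+255+165-127-82-15+7 = 1606.
Not divisible by any: 2806 - 1606.

Final answer: 1200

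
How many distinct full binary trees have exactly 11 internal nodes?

This is a standard Catalan-number count: the answer is C_n. Here n = 11.
C_n = C(2n,n)/(n+1), so C_{11} = C(22,11)/12 = 705432/12.

Final answer: C_{11} = 58786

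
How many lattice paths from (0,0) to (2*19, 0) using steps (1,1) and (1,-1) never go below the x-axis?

Total monotonic paths to (19,19): C(38,19) = 35345263800.
Paths that cross above y=x (reflection bijection): C(38,20) = 33578000610.
Valid Dyck paths: 35345263800 - 33578000610.
(Check: C(38,19) - C(38,20) = C(38,19)/20, the Catalan number C_{19}.)

Final answer: C_{19} = 1767263190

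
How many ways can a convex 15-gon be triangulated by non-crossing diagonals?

This is counted by the nth Catalan number C_n. Here n = 15 - 2 = 13.
Using C_0 = 1 and C_(k+1) = C_k x 2(2k+1)/(k+2), build up term by term: C_1=1, C_2=2, C_3=5, C_4=14, C_5=42, C_6=132, C_7=429, C_8=1430, C_9=4862, C_10=16796, C_11=58786, C_12=208012, C_13=742900.

Final answer: C_{13} = 742900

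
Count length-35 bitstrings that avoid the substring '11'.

A valid string ends in 0 (append to any length-(n-1) valid string) or in 01 (append to any length-(n-2) valid string), so a(n) = a(n-1) + a(n-2) with a(1)=2, a(2)=3.
Computing successive values: a(1)=2, a(2)=3, a(3)=5, a(4)=8, a(5)=13, a(6)=21, a(7)=34, a(8)=55, a(9)=89, a(10)=144, a(11)=233, a(12)=377, a(13)=610, a(14)=987, a(15)=1597, a(16)=2584, a(17)=4181, a(18)=6765, a(19)=10946, a(20)=17711, a(21)=28657, a(22)=46368, a(23)=75025, a(24)=121393, a(25)=196418, a(26)=317811, a(27)=514229, a(28)=832040, a(29)=1346269, a(30)=2178309, a(31)=3524578, a(32)=5702887, a(33)=9227465, a(34)=14930352, a(35)=24157817.

Final answer: 24157817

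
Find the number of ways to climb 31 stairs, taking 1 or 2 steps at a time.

Let f(n) count the ways. The last step is size 1 or 2, so f(n) = f(n-1) + f(n-2) with f(1)=1, f(2)=2.
Computing successive values: f(1)=1, f(2)=2, f(3)=3, f(4)=5, f(5)=8, f(6)=13, f(7)=21, f(8)=34, f(9)=55, f(10)=89, f(11)=144, f(12)=233, f(13)=377, f(14)=610, f(15)=987, f(16)=1597, f(17)=2584, f(18)=4181, f(19)=6765, f(20)=10946, f(21)=17711, f(22)=28657, f(23)=46368, f(24)=75025, f(25)=121393, f(26)=196418, f(27)=317811, f(28)=514229, f(29)=832040, f(30)=1346269, f(31)=2178309.

Final answer: 2178309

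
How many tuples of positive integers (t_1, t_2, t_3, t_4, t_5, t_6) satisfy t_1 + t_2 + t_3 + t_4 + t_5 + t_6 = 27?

Substitute t'_i = t_i - 1 (so t'_i >= 0). Then sum t'_i = 27 - 6 = 21.
Stars and bars: C(21+6-1, 6-1) = C(26,5).

Final answer: C(26,5) = 65780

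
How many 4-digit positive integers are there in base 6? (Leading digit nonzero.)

In base 6, the leading digit has 5 choices (1..5); each of the remaining 3 digits has 6 choices.
Total: 5 x 6^3.

Final answer: 1080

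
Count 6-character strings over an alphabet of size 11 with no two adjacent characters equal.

First character: 11 choices. Each subsequent: 10 choices (must differ from the previous one).
Total: 11 x 10^5.

Final answer: 11 x 10^{5} = 1100000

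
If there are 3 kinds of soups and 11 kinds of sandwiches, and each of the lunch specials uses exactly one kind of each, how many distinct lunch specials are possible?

By the multiplication principle: 3 x 11.

Final answer: 33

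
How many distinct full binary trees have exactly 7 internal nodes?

The structures are counted by the Catalan number C_n. Here n = 7.
C_n = C(2n,n)/(n+1), so C_{7} = C(14,7)/8 = 3432/8.

Final answer: C_{7} = 429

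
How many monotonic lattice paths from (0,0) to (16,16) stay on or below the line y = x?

Total monotonic paths to (16,16): C(32,16) = 601080390.
Paths that cross above y=x (reflection bijection): C(32,17) = 565722720.
Valid Dyck paths: 601080390 - 565722720.
(These counts are the Catalan numbers.)

Final answer: C_{16} = 35357670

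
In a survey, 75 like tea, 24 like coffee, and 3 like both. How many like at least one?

|A union B| = |A| + |B| - |A intersect B| = 75 + 24 - 3.

Final answer: 96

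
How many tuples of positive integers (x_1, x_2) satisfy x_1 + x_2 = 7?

Substitute x'_i = x_i - 1 (so x'_i >= 0). Then sum x'_i = 7 - 2 = 5.
Stars and bars: C(5+2-1, 2-1) = C(6,1).

Final answer: C(6,1) = 6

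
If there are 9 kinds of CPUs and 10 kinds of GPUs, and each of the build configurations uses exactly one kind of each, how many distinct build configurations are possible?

By the multiplication principle: 9 x 10.

Final answer: 90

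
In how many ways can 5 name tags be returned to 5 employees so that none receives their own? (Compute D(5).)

Use the recurrence D(n) = (n-1)(D(n-1) + D(n-2)) with D(0)=1, D(1)=0.
D(2) = 1 x (0 + 1) = 1
D(3) = 2 x (1 + 0) = 2
D(4) = 3 x (2 + 1) = 9
D(5) = 4 x (D(4) + D(3)) = 4 x (9 + 2)

Final answer: D(5) = 44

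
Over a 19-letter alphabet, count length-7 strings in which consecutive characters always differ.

First character: 19 choices. Each subsequent: 18 choices (must differ from the previous one).
Total: 19 x 18^6.

Final answer: 19 x 18^{6} = 646232256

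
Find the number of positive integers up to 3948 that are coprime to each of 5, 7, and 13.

|div by 5|=789, |div by 7|=564, |div by 13|=303.
|div by 5&7|=112, |div by 5&13|=60, |div by 7&13|=43, |div by all|=8.
By inclusion-exclusion, divisible by at least one: 789+564+303-112-60-43+8 = 1449.
Not divisible by any: 3948 - 1449.

Final answer: 2499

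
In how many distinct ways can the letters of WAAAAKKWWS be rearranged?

Letters (A:4, K:2, S:1, W:3). Total letters: 10.
Permutations = 10!/(4! x 3! x 2!).

Final answer: 12600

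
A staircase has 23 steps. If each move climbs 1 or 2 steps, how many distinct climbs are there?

Let f(n) be the number of climbs. Removing the last move (1 or 2 steps) gives f(n) = f(n-1) + f(n-2); base cases f(1)=1, f(2)=2.
Computing successive values: f(1)=1, f(2)=2, f(3)=3, f(4)=5, f(5)=8, f(6)=13, f(7)=21, f(8)=34, f(9)=55, f(10)=89, f(11)=144, f(12)=233, f(13)=377, f(14)=610, f(15)=987, f(16)=1597, f(17)=2584, f(18)=4181, f(19)=6765, f(20)=10946, f(21)=17711, f(22)=28657, f(23)=46368.

Final answer: 46368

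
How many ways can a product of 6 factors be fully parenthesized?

The structures are counted by the Catalan number C_n. Here n = 6 - 1 = 5.
Using C_0 = 1 and C_(k+1) = C_k x 2(2k+1)/(k+2), build up term by term: C_1=1, C_2=2, C_3=5, C_4=14, C_5=42.

Final answer: C_{5} = 42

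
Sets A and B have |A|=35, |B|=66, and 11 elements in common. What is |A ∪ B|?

|A union B| = |A| + |B| - |A intersect B| = 35 + 66 - 11.

Final answer: 90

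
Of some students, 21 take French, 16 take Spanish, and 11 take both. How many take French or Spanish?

|A union B| = |A| + |B| - |A intersect B| = 21 + 16 - 11.

Final answer: 26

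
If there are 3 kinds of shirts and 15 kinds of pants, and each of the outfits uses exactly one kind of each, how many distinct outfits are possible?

By the multiplication principle: 3 x 15.

Final answer: 45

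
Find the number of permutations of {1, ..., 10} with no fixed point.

Derangements satisfy D(n) = (n-1)(D(n-1) + D(n-2)), starting from D(0)=1, D(1)=0.
Building up: D(2)=1, D(3)=2, D(4)=9, D(5)=44, D(6)=265, D(7)=1854, D(8)=14833, D(9)=133496.
D(10) = 9 x (D(9) + D(8)) = 9 x (133496 + 14833).

Final answer: D(10) = 1334961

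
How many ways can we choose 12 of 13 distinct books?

C(13,12) = 13!/(12! x 1!).

Final answer: \binom{13}{12} = 13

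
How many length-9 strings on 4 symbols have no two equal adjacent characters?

Let g(n) count such strings. g(1) = 4, and each valid string of length n-1 extends in 3 ways (any symbol but the last), so g(n) = 3 g(n-1).
Total: g(9) = 4 x 3^8.

Final answer: 4 x 3^{8} = 26244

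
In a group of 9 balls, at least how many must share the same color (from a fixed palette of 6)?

There are 6 possible values for color (from a fixed palette of 6). With 9 balls and 6 categories, by pigeonhole: ceiling(9/6).

Final answer: 2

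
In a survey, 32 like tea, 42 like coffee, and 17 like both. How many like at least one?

|A union B| = |A| + |B| - |A intersect B| = 32 + 42 - 17.

Final answer: 57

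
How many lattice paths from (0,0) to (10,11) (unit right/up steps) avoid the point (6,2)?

Total paths to (10,11): C(21,11) = 352716.
Paths through (6,2): C(8,2) x C(13,9) = 20020.
Avoiding (6,2): 352716 - 20020.

Final answer: 332696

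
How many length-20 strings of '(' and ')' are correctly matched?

This is counted by the nth Catalan number C_n. Here n = 10 (pairs).
Using C_0 = 1 and C_(k+1) = C_k x 2(2k+1)/(k+2), build up term by term: C_1=1, C_2=2, C_3=5, C_4=14, C_5=42, C_6=132, C_7=429, C_8=1430, C_9=4862, C_10=16796.

Final answer: C_{10} = 16796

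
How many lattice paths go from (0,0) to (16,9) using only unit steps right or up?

Each path has 16 right steps and 9 up steps in some order (25 steps total).
Choose which 9 of the 25 steps are up: C(25,9).

Final answer: C(25,9) = 2042975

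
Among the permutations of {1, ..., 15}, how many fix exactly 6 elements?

Choose which 6 elements are fixed: C(15,6) = 5005.
Derange the remaining 9 using D(j) = (j-1)(D(j-1) + D(j-2)), D(0)=1, D(1)=0: D(2)=1, D(3)=2, D(4)=9, D(5)=44, D(6)=265, D(7)=1854, D(8)=14833, D(9)=133496.
Total: 5005 x 133496.

Final answer: C(15,6) D(9) = 668147480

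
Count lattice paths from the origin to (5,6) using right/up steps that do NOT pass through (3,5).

Total paths to (5,6): C(11,6) = 462.
Paths through (3,5): C(8,5) x C(3,1) = 168.
Avoiding (3,5): 462 - 168.

Final answer: 294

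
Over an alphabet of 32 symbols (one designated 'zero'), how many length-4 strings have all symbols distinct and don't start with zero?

The leading digit has 31 choices (anything but zero); the next has 31 (anything but the first), then 30, and so on, one fewer each time.
Total: 31 x 31 x 30 x 29.

Final answer: 836070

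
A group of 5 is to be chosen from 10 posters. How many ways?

C(10,5) = 10!/(5! x 5!).

Final answer: \binom{10}{5} = 252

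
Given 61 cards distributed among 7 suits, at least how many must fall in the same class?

By pigeonhole with 61 objects and 7 categories: ceiling(61/7).

Final answer: 9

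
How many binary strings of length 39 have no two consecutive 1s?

Classify by the final bit: ...0 gives a(n-1) strings, ...01 gives a(n-2) strings. Thus a(n) = a(n-1) + a(n-2) with a(1)=2, a(2)=3.
Building up term by term: a(1)=2, a(2)=3, a(3)=5, a(4)=8, a(5)=13, a(6)=21, a(7)=34, a(8)=55, a(9)=89, a(10)=144, a(11)=233, a(12)=377, a(13)=610, a(14)=987, a(15)=1597, a(16)=2584, a(17)=4181, a(18)=6765, a(19)=10946, a(20)=17711, a(21)=28657, a(22)=46368, a(23)=75025, a(24)=121393, a(25)=196418, a(26)=317811, a(27)=514229, a(28)=832040, a(29)=1346269, a(30)=2178309, a(31)=3524578, a(32)=5702887, a(33)=9227465, a(34)=14930352, a(35)=24157817, a(36)=39088169, a(37)=63245986, a(38)=102334155, a(39)=165580141.

Final answer: 165580141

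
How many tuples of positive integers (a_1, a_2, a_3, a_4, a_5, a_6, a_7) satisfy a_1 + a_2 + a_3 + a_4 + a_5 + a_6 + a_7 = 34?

Substitute a'_i = a_i - 1 (so a'_i >= 0). Then sum a'_i = 34 - 7 = 27.
Stars and bars: C(27+7-1, 7-1) = C(33,6).

Final answer: C(33,6) = 1107568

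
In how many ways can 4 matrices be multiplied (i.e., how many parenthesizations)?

This is a standard Catalan-number count: the answer is C_n. Here n = 4 - 1 = 3.
C_n = (2n)!/(n!(n+1)!), so C_{3} = 6!/(3! x 4!) = C(6,3)/4 = 20/4.

Final answer: C_{3} = 5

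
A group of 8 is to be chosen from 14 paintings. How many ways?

C(14,8) = 14!/(8! x (14-8)!).

Final answer: C(14,8) = 3003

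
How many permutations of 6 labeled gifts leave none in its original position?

Derangements satisfy D(n) = (n-1)(D(n-1) + D(n-2)), starting from D(0)=1, D(1)=0.
D(2) = 1 x (0 + 1) = 1
D(3) = 2 x (1 + 0) = 2
D(4) = 3 x (2 + 1) = 9
D(5) = 4 x (9 + 2) = 44
D(6) = 5 x (D(5) + D(4)) = 5 x (44 + 9)

Final answer: D(6) = 265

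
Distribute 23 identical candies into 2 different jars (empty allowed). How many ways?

Stars and bars: C(n+k-1, k-1) = C(24,1).

Final answer: C(24,1) = 24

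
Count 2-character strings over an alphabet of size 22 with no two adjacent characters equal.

Let g(n) count such strings. g(1) = 22, and each valid string of length n-1 extends in 21 ways (any symbol but the last), so g(n) = 21 g(n-1).
Total: g(2) = 22 x 21^1.

Final answer: 22 x 21^{1} = 462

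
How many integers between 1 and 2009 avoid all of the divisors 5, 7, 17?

|div by 5|=401, |div by 7|=287, |div by 17|=118.
|div by 5&7|=57, |div by 5&17|=23, |div by 7&17|=16, |div by all|=3.
By inclusion-exclusion, divisible by at least one: 401+287+118-57-23-16+3 = 713.
Not divisible by any: 2009 - 713.

Final answer: 1296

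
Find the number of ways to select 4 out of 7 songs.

C(7,4) = 7!/(4! x (7-4)!).

Final answer: C(7,4) = 35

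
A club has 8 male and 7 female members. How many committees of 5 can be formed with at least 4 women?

Sum over valid woman counts:
C(7,4)C(8,1) = 280
C(7,5)C(8,0) = 21
Total: 280 + 21.

Final answer: 301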